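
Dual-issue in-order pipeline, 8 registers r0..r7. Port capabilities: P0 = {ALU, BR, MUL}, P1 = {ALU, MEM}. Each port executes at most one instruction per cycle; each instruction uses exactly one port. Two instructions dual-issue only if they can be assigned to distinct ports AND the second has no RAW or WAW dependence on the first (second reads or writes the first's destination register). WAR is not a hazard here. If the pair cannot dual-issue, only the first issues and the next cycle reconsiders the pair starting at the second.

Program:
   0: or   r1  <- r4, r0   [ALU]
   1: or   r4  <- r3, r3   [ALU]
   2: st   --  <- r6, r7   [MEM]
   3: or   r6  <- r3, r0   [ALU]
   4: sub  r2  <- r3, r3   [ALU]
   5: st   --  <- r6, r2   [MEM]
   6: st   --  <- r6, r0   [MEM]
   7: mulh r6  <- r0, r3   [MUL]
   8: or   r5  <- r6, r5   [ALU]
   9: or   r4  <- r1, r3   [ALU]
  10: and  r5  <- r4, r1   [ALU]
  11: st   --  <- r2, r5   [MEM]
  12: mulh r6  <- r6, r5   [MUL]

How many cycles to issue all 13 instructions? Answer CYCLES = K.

0. or.ALU or.ALU @i0&i1  | 2-wide
1. st.MEM or.ALU @i2&i3  | 2-wide
2. sub.ALU @i4  | RAW r2
3. st.MEM @i5  | no-port MEM/MEM
4. st.MEM mulh.MUL @i6&i7  | 2-wide
5. or.ALU or.ALU @i8&i9  | 2-wide
6. and.ALU @i10  | RAW r5
7. st.MEM mulh.MUL @i11&i12  | 2-wide

CYCLES = 8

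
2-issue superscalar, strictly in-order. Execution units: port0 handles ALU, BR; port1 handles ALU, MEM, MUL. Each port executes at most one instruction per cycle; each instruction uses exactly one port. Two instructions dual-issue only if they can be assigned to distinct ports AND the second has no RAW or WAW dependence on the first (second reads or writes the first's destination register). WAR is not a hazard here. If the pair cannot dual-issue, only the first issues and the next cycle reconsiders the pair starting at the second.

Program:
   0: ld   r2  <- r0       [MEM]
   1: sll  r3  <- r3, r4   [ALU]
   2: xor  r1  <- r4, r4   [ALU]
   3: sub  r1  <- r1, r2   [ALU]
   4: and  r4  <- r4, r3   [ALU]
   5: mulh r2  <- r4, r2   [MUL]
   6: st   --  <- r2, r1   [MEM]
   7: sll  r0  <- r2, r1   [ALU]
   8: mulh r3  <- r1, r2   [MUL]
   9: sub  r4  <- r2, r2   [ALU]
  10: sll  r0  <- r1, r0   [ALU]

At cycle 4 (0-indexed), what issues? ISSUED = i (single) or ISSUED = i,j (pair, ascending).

ISSUED = 6,7

t=0 i0&i1:ld.MEM;sll.ALU ; 2-wide
t=1 i2:xor.ALU ; RAW+WAW r1
t=2 i3&i4:sub.ALU;and.ALU ; 2-wide
t=3 i5:mulh.MUL ; no-port MUL/MEM
t=4 i6&i7:st.MEM;sll.ALU ; 2-wide
t=5 i8&i9:mulh.MUL;sub.ALU ; 2-wide
t=6 i10:sll.ALU ; tail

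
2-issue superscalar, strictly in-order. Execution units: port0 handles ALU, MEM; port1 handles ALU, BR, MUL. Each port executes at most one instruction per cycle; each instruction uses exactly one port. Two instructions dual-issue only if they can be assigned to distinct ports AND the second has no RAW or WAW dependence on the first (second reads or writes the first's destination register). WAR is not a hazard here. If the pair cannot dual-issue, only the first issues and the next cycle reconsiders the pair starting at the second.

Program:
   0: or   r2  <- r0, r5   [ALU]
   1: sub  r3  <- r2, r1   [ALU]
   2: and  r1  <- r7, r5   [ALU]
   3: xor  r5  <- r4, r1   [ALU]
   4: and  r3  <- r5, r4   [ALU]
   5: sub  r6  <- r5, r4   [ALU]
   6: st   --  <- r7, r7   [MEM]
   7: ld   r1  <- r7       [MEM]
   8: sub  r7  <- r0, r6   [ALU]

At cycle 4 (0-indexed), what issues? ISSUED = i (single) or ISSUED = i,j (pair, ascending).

c0: i0 or  RAW r2
c1: i1,i2 sub;and  2-wide
c2: i3 xor  RAW r5
c3: i4,i5 and;sub  2-wide
c4: i6 st  no-port MEM/MEM
c5: i7,i8 ld;sub  2-wide

ISSUED = 6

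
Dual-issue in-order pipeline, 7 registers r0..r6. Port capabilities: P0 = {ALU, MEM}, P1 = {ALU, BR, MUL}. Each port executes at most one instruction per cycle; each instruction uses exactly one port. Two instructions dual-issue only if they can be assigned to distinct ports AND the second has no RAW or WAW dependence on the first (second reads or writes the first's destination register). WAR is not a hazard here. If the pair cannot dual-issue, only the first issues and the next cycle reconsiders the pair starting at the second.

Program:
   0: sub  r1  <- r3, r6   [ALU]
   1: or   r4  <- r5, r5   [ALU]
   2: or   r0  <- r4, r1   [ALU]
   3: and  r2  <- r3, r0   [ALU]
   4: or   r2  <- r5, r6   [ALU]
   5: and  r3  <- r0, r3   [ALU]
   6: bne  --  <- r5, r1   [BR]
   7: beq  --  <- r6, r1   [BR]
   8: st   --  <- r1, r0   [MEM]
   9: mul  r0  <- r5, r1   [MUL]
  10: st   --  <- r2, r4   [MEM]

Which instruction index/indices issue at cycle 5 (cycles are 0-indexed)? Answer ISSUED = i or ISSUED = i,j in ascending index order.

#0 head=0: sub.ALU or.ALU i0,i1 2-wide
#1 head=2: or.ALU i2 RAW r0
#2 head=3: and.ALU i3 WAW r2
#3 head=4: or.ALU and.ALU i4,i5 2-wide
#4 head=6: bne.BR i6 no-port BR/BR
#5 head=7: beq.BR st.MEM i7,i8 2-wide
#6 head=9: mul.MUL st.MEM i9,i10 2-wide

ISSUED = 7,8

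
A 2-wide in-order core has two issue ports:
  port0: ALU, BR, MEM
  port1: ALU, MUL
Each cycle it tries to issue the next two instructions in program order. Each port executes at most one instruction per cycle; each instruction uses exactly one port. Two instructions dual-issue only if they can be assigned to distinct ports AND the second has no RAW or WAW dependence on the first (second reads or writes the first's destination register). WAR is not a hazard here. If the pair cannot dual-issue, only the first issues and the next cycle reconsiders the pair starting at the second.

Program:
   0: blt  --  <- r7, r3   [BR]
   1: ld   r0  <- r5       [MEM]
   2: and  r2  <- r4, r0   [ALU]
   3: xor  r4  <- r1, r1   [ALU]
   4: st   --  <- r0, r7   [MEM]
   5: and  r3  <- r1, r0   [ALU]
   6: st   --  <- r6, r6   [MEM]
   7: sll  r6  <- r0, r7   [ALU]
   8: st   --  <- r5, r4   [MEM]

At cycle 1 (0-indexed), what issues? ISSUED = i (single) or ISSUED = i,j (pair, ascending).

c0: i0 blt  no-port BR/MEM
c1: i1 ld  RAW r0
c2: i2&i3 and xor  2-wide
c3: i4&i5 st and  2-wide
c4: i6&i7 st sll  2-wide
c5: i8 st  tail

ISSUED = 1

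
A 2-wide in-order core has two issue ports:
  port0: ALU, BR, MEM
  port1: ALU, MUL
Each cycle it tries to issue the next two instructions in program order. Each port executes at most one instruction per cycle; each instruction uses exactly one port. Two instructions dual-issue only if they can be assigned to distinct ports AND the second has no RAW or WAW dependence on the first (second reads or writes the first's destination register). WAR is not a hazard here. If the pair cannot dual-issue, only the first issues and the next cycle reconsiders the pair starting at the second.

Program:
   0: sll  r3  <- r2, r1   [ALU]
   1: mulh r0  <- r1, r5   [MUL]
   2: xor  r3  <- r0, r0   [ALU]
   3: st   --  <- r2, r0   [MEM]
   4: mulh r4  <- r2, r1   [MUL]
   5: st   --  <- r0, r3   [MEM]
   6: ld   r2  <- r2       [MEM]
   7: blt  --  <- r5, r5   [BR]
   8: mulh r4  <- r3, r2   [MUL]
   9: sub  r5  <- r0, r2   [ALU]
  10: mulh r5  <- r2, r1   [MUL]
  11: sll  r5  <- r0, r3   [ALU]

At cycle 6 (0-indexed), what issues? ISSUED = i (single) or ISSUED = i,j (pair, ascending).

c0: i0,i1 sll/mulh  pair
c1: i2,i3 xor/st  pair
c2: i4,i5 mulh/st  pair
c3: i6 ld  no-port MEM/BR
c4: i7,i8 blt/mulh  pair
c5: i9 sub  WAW r5
c6: i10 mulh  WAW r5
c7: i11 sll  tail

ISSUED = 10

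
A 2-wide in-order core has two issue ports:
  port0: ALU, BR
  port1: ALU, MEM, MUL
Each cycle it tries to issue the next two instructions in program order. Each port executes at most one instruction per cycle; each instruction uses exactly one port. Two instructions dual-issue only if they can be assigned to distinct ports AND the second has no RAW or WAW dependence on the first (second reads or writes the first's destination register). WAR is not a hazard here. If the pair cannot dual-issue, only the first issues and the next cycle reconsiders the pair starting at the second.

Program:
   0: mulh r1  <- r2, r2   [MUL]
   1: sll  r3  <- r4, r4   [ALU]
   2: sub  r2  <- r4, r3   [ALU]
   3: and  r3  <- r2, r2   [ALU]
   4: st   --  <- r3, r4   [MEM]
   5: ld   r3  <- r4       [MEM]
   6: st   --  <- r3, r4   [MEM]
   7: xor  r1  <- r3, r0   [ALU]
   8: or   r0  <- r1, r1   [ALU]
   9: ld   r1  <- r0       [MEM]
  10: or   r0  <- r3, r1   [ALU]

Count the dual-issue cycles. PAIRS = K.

[0] i0,i1  mulh/sll  -- dual
[1] i2  sub  -- RAW r2
[2] i3  and  -- RAW r3
[3] i4  st  -- no-port MEM/MEM
[4] i5  ld  -- no-port MEM/MEM
[5] i6,i7  st/xor  -- dual
[6] i8  or  -- RAW r0
[7] i9  ld  -- RAW r1
[8] i10  or  -- tail

PAIRS = 2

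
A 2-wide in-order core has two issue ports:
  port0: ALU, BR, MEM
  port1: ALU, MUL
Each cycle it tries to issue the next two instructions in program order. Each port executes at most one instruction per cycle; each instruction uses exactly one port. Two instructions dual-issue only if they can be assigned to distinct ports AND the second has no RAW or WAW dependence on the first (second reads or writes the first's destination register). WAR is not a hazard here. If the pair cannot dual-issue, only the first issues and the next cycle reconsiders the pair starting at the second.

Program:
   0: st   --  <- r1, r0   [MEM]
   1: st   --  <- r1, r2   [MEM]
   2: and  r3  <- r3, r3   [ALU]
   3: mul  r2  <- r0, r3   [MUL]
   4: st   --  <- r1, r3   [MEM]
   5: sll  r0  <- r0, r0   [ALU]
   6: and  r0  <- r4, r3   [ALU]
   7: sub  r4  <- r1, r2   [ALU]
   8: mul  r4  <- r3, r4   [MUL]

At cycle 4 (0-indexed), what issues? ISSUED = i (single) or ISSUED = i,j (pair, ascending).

c0: i0 st.MEM  no-port MEM/MEM
c1: i1,i2 st.MEM/and.ALU  dual
c2: i3,i4 mul.MUL/st.MEM  dual
c3: i5 sll.ALU  WAW r0
c4: i6,i7 and.ALU/sub.ALU  dual
c5: i8 mul.MUL  tail

ISSUED = 6,7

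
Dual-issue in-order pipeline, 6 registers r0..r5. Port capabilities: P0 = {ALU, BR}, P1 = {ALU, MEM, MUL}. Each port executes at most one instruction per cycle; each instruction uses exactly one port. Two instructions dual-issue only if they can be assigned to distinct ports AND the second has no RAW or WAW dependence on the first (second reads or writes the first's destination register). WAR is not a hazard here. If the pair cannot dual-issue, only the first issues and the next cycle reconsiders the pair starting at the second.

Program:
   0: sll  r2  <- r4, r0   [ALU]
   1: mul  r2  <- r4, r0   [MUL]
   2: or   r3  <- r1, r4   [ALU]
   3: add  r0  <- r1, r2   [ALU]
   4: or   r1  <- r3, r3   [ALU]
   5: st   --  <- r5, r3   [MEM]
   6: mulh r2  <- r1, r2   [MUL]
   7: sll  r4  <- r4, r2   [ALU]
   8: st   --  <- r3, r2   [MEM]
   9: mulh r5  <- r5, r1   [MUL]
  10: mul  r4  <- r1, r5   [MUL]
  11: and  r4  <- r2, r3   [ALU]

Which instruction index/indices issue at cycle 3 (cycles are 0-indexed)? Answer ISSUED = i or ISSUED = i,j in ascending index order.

  cy0 -> i0 (sll) WAW r2
  cy1 -> i1,i2 (mul or) pair
  cy2 -> i3,i4 (add or) pair
  cy3 -> i5 (st) no-port MEM/MUL
  cy4 -> i6 (mulh) RAW r2
  cy5 -> i7,i8 (sll st) pair
  cy6 -> i9 (mulh) no-port MUL/MUL
  cy7 -> i10 (mul) WAW r4
  cy8 -> i11 (and) tail

ISSUED = 5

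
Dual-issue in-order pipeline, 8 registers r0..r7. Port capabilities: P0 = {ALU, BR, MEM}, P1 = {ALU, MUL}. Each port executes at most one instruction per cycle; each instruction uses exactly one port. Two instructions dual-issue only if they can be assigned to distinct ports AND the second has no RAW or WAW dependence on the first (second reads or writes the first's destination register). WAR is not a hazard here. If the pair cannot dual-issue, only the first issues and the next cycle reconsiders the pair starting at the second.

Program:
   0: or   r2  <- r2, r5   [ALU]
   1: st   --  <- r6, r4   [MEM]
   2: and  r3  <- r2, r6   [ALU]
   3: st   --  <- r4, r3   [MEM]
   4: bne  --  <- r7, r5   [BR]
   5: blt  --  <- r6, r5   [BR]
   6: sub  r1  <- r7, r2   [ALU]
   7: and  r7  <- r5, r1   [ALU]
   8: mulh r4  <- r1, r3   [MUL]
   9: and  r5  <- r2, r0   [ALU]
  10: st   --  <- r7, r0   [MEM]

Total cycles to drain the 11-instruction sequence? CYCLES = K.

CYCLES = 7

[0] i0,i1  or.ALU st.MEM  -- 2-wide
[1] i2  and.ALU  -- RAW r3
[2] i3  st.MEM  -- no-port MEM/BR
[3] i4  bne.BR  -- no-port BR/BR
[4] i5,i6  blt.BR sub.ALU  -- 2-wide
[5] i7,i8  and.ALU mulh.MUL  -- 2-wide
[6] i9,i10  and.ALU st.MEM  -- 2-wide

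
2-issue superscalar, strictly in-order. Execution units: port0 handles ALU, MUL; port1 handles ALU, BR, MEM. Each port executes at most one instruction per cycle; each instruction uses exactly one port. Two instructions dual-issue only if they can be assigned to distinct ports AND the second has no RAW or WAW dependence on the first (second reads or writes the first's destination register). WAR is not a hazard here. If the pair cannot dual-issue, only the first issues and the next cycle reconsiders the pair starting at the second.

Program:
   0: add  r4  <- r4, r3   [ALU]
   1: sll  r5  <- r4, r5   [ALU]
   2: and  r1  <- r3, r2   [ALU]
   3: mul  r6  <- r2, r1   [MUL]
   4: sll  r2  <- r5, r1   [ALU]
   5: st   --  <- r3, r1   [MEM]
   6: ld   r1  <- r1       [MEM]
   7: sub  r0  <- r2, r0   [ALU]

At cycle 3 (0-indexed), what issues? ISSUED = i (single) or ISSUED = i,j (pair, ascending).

#0 head=0: add i0 RAW r4
#1 head=1: sll/and i1&i2 dual
#2 head=3: mul/sll i3&i4 dual
#3 head=5: st i5 no-port MEM/MEM
#4 head=6: ld/sub i6&i7 dual

ISSUED = 5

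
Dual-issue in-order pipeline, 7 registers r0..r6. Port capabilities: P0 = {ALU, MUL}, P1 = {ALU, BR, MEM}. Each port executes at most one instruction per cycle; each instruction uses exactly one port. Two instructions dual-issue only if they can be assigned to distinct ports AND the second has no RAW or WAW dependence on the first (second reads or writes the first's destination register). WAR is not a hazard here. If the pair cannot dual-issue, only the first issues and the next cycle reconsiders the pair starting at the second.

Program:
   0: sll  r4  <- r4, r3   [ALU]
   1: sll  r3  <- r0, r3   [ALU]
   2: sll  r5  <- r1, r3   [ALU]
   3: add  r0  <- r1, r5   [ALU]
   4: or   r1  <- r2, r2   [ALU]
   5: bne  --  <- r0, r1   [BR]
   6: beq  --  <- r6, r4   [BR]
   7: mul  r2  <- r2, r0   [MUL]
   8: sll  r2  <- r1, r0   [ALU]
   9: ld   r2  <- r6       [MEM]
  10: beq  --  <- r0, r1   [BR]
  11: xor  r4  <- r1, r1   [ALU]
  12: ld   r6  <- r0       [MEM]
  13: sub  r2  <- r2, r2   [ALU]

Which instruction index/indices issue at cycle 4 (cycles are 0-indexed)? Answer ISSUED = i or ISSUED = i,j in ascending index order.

c0: i0+i1 sll sll  dual
c1: i2 sll  RAW r5
c2: i3+i4 add or  dual
c3: i5 bne  no-port BR/BR
c4: i6+i7 beq mul  dual
c5: i8 sll  WAW r2
c6: i9 ld  no-port MEM/BR
c7: i10+i11 beq xor  dual
c8: i12+i13 ld sub  dual

ISSUED = 6,7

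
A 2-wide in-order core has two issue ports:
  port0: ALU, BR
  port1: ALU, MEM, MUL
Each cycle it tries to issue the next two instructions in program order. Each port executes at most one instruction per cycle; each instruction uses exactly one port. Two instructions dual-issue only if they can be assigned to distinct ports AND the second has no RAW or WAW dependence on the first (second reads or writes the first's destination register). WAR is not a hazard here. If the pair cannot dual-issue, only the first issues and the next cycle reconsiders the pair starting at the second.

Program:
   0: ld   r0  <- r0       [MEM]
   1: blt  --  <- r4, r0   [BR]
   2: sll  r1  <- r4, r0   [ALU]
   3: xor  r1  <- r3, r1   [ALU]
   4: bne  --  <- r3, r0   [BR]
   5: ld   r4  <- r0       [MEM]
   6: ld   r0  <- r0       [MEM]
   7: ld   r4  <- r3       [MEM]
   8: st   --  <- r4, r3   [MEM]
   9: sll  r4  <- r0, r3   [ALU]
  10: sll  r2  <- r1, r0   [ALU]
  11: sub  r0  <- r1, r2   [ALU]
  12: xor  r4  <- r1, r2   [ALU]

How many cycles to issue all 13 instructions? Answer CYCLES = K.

CYCLES = 9

c0: i0 ld.MEM  RAW r0
c1: i1/i2 blt.BR/sll.ALU  dual
c2: i3/i4 xor.ALU/bne.BR  dual
c3: i5 ld.MEM  no-port MEM/MEM
c4: i6 ld.MEM  no-port MEM/MEM
c5: i7 ld.MEM  no-port MEM/MEM
c6: i8/i9 st.MEM/sll.ALU  dual
c7: i10 sll.ALU  RAW r2
c8: i11/i12 sub.ALU/xor.ALU  dual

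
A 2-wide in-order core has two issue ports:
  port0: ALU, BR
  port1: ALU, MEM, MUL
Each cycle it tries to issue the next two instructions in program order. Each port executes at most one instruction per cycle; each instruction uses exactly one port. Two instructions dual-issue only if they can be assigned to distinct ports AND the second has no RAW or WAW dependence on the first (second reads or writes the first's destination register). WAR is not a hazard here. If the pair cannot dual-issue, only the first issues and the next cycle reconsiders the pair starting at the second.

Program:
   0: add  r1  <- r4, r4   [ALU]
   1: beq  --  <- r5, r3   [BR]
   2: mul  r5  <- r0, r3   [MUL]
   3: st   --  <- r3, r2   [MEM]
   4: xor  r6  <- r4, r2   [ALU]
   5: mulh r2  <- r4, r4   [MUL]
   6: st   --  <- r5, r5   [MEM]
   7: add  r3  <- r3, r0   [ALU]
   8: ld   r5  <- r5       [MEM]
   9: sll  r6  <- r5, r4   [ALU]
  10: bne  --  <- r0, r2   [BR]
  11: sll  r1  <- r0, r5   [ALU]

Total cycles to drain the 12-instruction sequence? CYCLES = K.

CYCLES = 8

t=0 i0+i1:add;beq ; 2-wide
t=1 i2:mul ; no-port MUL/MEM
t=2 i3+i4:st;xor ; 2-wide
t=3 i5:mulh ; no-port MUL/MEM
t=4 i6+i7:st;add ; 2-wide
t=5 i8:ld ; RAW r5
t=6 i9+i10:sll;bne ; 2-wide
t=7 i11:sll ; tail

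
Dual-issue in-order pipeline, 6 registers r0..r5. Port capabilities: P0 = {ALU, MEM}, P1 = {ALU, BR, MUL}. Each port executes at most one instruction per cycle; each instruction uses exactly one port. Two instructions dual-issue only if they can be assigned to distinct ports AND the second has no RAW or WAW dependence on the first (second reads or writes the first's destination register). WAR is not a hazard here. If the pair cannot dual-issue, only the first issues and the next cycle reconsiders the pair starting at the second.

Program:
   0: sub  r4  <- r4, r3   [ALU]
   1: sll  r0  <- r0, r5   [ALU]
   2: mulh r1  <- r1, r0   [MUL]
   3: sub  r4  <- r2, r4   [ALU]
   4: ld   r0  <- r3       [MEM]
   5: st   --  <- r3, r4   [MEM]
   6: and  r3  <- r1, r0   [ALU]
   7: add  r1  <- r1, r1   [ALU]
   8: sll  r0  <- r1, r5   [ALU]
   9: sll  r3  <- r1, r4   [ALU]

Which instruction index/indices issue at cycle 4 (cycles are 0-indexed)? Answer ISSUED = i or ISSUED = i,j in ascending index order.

ISSUED = 7

0. sub;sll @i0&i1  | dual
1. mulh;sub @i2&i3  | dual
2. ld @i4  | no-port MEM/MEM
3. st;and @i5&i6  | dual
4. add @i7  | RAW r1
5. sll;sll @i8&i9  | dual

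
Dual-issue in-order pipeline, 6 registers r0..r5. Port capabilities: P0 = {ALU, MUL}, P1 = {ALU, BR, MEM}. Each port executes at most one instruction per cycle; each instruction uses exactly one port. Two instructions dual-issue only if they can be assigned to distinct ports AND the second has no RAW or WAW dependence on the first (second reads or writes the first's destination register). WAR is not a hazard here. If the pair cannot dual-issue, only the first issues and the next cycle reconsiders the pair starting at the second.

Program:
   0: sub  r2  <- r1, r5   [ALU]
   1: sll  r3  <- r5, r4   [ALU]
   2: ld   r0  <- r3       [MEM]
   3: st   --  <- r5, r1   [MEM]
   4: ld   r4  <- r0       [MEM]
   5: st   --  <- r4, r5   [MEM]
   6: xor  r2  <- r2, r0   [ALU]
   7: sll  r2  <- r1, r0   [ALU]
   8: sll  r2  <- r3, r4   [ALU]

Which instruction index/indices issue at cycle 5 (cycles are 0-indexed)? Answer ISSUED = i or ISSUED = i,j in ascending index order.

ISSUED = 7

[0] i0,i1  sub;sll  -- dual
[1] i2  ld  -- no-port MEM/MEM
[2] i3  st  -- no-port MEM/MEM
[3] i4  ld  -- no-port MEM/MEM
[4] i5,i6  st;xor  -- dual
[5] i7  sll  -- WAW r2
[6] i8  sll  -- tail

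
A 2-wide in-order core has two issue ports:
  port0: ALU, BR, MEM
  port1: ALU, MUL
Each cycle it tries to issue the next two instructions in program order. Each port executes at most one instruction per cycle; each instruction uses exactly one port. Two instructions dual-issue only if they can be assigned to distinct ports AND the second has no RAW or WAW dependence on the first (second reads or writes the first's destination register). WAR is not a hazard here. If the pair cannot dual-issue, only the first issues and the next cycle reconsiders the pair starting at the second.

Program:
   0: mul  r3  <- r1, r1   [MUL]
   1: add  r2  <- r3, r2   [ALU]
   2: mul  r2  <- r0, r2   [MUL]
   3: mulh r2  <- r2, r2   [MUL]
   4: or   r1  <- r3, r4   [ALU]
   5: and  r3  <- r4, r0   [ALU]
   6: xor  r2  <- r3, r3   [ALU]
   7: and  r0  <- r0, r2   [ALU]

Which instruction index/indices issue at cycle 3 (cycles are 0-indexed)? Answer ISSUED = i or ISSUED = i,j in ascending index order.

ISSUED = 3,4

c0: i0 mul.MUL  RAW r3
c1: i1 add.ALU  RAW+WAW r2
c2: i2 mul.MUL  no-port MUL/MUL
c3: i3/i4 mulh.MUL or.ALU  pair
c4: i5 and.ALU  RAW r3
c5: i6 xor.ALU  RAW r2
c6: i7 and.ALU  tail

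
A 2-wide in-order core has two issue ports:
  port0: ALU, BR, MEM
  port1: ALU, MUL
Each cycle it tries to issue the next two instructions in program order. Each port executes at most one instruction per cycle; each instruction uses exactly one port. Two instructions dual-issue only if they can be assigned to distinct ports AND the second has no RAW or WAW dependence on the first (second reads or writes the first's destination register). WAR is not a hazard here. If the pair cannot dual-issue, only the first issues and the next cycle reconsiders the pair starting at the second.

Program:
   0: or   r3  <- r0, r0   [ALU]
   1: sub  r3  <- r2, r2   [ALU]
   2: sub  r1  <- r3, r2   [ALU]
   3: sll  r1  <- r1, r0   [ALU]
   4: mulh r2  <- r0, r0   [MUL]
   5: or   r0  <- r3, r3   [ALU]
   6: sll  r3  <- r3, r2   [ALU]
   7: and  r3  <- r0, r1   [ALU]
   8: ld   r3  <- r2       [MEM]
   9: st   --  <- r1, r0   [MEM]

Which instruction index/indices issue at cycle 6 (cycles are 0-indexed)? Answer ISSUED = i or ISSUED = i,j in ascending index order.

ISSUED = 8

t=0 i0:or.ALU ; WAW r3
t=1 i1:sub.ALU ; RAW r3
t=2 i2:sub.ALU ; RAW+WAW r1
t=3 i3,i4:sll.ALU+mulh.MUL ; pair
t=4 i5,i6:or.ALU+sll.ALU ; pair
t=5 i7:and.ALU ; WAW r3
t=6 i8:ld.MEM ; no-port MEM/MEM
t=7 i9:st.MEM ; tail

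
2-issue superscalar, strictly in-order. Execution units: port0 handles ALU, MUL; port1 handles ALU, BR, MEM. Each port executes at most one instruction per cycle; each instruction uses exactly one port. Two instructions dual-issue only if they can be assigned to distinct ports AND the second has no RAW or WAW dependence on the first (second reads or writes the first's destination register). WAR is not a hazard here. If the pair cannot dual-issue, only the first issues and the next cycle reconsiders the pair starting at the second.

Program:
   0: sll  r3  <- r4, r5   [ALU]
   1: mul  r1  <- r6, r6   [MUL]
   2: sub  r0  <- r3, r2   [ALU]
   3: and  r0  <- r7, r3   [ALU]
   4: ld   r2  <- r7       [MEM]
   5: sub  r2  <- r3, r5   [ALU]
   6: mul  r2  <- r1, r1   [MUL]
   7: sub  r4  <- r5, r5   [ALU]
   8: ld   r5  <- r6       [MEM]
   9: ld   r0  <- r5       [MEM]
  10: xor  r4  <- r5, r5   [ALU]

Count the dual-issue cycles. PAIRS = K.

0. sll;mul @i0/i1  | 2-wide
1. sub @i2  | WAW r0
2. and;ld @i3/i4  | 2-wide
3. sub @i5  | WAW r2
4. mul;sub @i6/i7  | 2-wide
5. ld @i8  | no-port MEM/MEM
6. ld;xor @i9/i10  | 2-wide

PAIRS = 4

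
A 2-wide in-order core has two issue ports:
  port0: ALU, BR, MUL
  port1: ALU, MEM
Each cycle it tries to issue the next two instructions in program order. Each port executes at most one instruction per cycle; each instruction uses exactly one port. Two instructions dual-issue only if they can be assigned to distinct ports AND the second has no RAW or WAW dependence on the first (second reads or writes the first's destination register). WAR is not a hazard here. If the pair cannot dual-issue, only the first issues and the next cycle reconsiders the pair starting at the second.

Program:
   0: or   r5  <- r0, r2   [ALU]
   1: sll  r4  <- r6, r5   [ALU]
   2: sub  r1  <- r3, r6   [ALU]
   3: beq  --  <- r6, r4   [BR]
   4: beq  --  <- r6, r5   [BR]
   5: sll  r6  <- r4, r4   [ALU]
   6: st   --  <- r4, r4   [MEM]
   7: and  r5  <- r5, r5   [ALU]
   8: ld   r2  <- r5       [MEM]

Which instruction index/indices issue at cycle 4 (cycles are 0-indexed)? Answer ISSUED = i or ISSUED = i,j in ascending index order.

  cy0 -> i0 (or) RAW r5
  cy1 -> i1/i2 (sll/sub) dual
  cy2 -> i3 (beq) no-port BR/BR
  cy3 -> i4/i5 (beq/sll) dual
  cy4 -> i6/i7 (st/and) dual
  cy5 -> i8 (ld) tail

ISSUED = 6,7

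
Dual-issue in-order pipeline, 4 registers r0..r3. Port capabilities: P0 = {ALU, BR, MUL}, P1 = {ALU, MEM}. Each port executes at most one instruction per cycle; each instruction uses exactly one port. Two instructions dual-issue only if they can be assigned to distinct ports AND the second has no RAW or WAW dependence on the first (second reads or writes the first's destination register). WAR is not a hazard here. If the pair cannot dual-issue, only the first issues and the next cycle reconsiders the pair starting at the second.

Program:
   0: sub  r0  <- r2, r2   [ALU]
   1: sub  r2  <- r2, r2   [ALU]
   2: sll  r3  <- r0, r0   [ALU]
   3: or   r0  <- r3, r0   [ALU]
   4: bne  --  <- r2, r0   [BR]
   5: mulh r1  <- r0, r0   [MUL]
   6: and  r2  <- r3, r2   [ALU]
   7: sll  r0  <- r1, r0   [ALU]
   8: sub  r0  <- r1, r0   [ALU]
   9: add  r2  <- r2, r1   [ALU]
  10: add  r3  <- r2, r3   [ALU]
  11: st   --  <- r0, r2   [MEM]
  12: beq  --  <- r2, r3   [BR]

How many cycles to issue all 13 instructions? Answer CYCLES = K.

  cy0 -> i0&i1 (sub.ALU+sub.ALU) pair
  cy1 -> i2 (sll.ALU) RAW r3
  cy2 -> i3 (or.ALU) RAW r0
  cy3 -> i4 (bne.BR) no-port BR/MUL
  cy4 -> i5&i6 (mulh.MUL+and.ALU) pair
  cy5 -> i7 (sll.ALU) RAW+WAW r0
  cy6 -> i8&i9 (sub.ALU+add.ALU) pair
  cy7 -> i10&i11 (add.ALU+st.MEM) pair
  cy8 -> i12 (beq.BR) tail

CYCLES = 9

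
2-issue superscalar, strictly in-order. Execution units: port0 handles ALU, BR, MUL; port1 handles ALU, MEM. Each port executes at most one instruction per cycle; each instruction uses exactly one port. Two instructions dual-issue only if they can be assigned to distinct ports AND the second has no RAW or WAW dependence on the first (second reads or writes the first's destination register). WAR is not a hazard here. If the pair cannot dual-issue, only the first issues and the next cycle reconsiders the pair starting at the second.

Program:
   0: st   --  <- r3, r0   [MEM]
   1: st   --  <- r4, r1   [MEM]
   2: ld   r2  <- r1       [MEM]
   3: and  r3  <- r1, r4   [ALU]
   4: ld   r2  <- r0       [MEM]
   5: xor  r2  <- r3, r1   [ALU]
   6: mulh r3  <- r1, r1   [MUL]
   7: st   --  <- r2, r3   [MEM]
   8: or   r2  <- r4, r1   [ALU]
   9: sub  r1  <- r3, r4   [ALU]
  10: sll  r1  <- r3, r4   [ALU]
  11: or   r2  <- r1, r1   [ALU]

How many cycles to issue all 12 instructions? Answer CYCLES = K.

[0] i0  st  -- no-port MEM/MEM
[1] i1  st  -- no-port MEM/MEM
[2] i2+i3  ld+and  -- dual
[3] i4  ld  -- WAW r2
[4] i5+i6  xor+mulh  -- dual
[5] i7+i8  st+or  -- dual
[6] i9  sub  -- WAW r1
[7] i10  sll  -- RAW r1
[8] i11  or  -- tail

CYCLES = 9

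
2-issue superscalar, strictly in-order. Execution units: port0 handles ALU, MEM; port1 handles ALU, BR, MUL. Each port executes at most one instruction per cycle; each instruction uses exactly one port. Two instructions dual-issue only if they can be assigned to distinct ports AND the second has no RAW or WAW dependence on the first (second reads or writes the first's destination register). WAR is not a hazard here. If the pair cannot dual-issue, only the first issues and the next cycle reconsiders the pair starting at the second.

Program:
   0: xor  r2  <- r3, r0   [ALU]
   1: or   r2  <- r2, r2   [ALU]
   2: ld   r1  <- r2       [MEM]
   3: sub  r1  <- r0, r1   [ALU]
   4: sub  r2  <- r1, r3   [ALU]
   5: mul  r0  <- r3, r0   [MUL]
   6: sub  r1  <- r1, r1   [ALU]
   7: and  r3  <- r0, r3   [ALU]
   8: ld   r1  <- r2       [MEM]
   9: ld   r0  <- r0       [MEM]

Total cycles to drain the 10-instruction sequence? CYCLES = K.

CYCLES = 8

  cy0 -> i0 (xor.ALU) RAW+WAW r2
  cy1 -> i1 (or.ALU) RAW r2
  cy2 -> i2 (ld.MEM) RAW+WAW r1
  cy3 -> i3 (sub.ALU) RAW r1
  cy4 -> i4/i5 (sub.ALU mul.MUL) pair
  cy5 -> i6/i7 (sub.ALU and.ALU) pair
  cy6 -> i8 (ld.MEM) no-port MEM/MEM
  cy7 -> i9 (ld.MEM) tail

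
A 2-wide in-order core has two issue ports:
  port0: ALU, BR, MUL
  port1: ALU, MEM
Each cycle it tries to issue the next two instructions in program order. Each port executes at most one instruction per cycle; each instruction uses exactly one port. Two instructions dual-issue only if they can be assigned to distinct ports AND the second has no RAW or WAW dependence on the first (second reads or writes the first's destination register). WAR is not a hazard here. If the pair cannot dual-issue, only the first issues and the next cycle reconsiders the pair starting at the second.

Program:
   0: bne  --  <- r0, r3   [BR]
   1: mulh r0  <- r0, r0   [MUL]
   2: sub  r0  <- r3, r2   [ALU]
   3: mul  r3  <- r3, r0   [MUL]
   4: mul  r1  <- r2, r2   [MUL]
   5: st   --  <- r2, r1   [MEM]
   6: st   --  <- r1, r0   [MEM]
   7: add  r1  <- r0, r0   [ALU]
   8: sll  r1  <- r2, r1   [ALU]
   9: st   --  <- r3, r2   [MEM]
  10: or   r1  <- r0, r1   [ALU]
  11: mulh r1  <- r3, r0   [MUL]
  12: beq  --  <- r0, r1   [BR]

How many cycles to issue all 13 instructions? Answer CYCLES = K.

CYCLES = 11

[0] i0  bne.BR  -- no-port BR/MUL
[1] i1  mulh.MUL  -- WAW r0
[2] i2  sub.ALU  -- RAW r0
[3] i3  mul.MUL  -- no-port MUL/MUL
[4] i4  mul.MUL  -- RAW r1
[5] i5  st.MEM  -- no-port MEM/MEM
[6] i6&i7  st.MEM;add.ALU  -- dual
[7] i8&i9  sll.ALU;st.MEM  -- dual
[8] i10  or.ALU  -- WAW r1
[9] i11  mulh.MUL  -- no-port MUL/BR
[10] i12  beq.BR  -- tail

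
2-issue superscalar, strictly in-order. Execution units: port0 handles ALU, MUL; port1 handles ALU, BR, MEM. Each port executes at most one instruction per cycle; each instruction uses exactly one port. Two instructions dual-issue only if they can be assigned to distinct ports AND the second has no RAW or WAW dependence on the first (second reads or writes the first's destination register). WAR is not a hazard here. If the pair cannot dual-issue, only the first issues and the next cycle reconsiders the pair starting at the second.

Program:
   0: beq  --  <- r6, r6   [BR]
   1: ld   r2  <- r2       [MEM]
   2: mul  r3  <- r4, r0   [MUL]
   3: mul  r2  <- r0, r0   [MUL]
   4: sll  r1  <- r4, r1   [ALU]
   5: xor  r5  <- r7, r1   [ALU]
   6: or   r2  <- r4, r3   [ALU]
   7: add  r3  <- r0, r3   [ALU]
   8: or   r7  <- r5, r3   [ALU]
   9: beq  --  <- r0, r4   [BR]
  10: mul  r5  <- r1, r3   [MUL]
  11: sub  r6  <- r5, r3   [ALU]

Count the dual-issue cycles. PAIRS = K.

#0 head=0: beq i0 no-port BR/MEM
#1 head=1: ld mul i1,i2 2-wide
#2 head=3: mul sll i3,i4 2-wide
#3 head=5: xor or i5,i6 2-wide
#4 head=7: add i7 RAW r3
#5 head=8: or beq i8,i9 2-wide
#6 head=10: mul i10 RAW r5
#7 head=11: sub i11 tail

PAIRS = 4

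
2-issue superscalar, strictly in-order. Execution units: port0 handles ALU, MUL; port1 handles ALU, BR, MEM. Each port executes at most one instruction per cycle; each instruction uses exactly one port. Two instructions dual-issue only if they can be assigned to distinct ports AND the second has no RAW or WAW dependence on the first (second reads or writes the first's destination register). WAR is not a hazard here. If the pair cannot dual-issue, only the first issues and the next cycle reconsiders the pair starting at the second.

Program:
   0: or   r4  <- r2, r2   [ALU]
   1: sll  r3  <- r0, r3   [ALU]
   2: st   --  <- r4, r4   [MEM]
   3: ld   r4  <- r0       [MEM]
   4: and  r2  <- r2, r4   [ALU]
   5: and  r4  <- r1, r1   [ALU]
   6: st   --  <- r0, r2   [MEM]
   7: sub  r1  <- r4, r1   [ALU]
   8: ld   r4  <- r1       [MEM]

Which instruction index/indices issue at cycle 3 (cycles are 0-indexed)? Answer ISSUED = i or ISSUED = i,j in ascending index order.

c0: i0&i1 or+sll  pair
c1: i2 st  no-port MEM/MEM
c2: i3 ld  RAW r4
c3: i4&i5 and+and  pair
c4: i6&i7 st+sub  pair
c5: i8 ld  tail

ISSUED = 4,5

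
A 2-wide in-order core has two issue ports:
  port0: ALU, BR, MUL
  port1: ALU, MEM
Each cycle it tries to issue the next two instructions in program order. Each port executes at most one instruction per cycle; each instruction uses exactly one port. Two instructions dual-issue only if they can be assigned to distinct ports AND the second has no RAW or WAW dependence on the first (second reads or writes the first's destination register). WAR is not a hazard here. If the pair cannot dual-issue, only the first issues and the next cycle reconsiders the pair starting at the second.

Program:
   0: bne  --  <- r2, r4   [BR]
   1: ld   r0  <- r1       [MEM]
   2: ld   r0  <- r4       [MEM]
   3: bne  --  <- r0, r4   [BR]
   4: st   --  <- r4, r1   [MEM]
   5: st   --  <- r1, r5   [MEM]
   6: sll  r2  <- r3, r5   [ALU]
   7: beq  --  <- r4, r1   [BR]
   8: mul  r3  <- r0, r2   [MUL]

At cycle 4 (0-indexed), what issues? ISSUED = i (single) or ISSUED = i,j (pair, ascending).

0. bne.BR/ld.MEM @i0&i1  | 2-wide
1. ld.MEM @i2  | RAW r0
2. bne.BR/st.MEM @i3&i4  | 2-wide
3. st.MEM/sll.ALU @i5&i6  | 2-wide
4. beq.BR @i7  | no-port BR/MUL
5. mul.MUL @i8  | tail

ISSUED = 7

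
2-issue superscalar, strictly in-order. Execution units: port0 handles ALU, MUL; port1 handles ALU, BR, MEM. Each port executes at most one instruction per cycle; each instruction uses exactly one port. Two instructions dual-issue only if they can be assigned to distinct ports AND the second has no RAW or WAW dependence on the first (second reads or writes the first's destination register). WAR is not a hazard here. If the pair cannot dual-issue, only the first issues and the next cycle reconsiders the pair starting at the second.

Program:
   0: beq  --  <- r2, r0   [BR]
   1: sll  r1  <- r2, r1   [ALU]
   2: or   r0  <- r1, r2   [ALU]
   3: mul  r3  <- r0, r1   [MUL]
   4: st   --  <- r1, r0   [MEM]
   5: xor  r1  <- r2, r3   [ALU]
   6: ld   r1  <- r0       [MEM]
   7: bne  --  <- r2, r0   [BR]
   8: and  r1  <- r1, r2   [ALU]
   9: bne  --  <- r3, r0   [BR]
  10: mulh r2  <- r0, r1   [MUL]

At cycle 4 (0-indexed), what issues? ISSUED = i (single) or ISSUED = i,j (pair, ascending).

ISSUED = 6

c0: i0&i1 beq.BR+sll.ALU  2-wide
c1: i2 or.ALU  RAW r0
c2: i3&i4 mul.MUL+st.MEM  2-wide
c3: i5 xor.ALU  WAW r1
c4: i6 ld.MEM  no-port MEM/BR
c5: i7&i8 bne.BR+and.ALU  2-wide
c6: i9&i10 bne.BR+mulh.MUL  2-wide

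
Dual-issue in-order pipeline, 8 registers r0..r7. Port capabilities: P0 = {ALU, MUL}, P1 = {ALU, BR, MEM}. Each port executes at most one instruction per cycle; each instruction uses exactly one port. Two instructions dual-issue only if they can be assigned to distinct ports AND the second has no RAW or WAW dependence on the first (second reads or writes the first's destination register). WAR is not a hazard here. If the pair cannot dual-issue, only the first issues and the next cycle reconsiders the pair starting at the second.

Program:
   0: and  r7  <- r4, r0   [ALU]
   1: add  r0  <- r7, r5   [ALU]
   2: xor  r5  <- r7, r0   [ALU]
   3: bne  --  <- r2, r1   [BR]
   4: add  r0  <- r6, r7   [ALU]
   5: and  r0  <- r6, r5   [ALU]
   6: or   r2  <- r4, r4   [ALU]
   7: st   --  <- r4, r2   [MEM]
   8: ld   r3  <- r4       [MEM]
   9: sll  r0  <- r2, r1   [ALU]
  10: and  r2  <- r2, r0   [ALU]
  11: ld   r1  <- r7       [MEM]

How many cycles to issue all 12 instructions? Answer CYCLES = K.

CYCLES = 8

  cy0 -> i0 (and) RAW r7
  cy1 -> i1 (add) RAW r0
  cy2 -> i2+i3 (xor bne) dual
  cy3 -> i4 (add) WAW r0
  cy4 -> i5+i6 (and or) dual
  cy5 -> i7 (st) no-port MEM/MEM
  cy6 -> i8+i9 (ld sll) dual
  cy7 -> i10+i11 (and ld) dual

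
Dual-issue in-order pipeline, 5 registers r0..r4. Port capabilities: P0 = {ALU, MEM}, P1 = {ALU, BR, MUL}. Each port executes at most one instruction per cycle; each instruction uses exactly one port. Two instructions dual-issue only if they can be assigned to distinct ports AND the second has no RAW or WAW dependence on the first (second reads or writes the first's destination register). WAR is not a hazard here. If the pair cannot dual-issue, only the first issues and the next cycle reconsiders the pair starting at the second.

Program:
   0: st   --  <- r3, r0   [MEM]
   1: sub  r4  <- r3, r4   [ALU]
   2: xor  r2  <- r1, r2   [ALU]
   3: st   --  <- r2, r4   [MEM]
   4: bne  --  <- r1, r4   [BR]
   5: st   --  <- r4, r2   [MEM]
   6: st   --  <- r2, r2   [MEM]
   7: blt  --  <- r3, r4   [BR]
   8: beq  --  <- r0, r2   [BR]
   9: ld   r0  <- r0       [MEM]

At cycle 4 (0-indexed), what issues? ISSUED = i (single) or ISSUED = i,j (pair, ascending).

ISSUED = 6,7

[0] i0/i1  st.MEM sub.ALU  -- pair
[1] i2  xor.ALU  -- RAW r2
[2] i3/i4  st.MEM bne.BR  -- pair
[3] i5  st.MEM  -- no-port MEM/MEM
[4] i6/i7  st.MEM blt.BR  -- pair
[5] i8/i9  beq.BR ld.MEM  -- pair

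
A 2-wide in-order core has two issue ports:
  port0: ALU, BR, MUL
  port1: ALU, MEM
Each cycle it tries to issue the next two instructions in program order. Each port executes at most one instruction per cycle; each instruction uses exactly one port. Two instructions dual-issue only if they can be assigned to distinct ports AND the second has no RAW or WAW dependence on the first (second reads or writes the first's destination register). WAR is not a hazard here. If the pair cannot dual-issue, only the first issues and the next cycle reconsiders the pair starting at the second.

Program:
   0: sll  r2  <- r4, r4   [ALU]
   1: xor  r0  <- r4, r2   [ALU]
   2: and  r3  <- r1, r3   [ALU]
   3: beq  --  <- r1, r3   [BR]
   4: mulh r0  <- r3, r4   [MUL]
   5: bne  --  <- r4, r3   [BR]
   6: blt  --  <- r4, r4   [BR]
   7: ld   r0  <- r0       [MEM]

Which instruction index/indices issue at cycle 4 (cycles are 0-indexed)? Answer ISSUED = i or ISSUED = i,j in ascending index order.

ISSUED = 5

0. sll @i0  | RAW r2
1. xor and @i1+i2  | dual
2. beq @i3  | no-port BR/MUL
3. mulh @i4  | no-port MUL/BR
4. bne @i5  | no-port BR/BR
5. blt ld @i6+i7  | dual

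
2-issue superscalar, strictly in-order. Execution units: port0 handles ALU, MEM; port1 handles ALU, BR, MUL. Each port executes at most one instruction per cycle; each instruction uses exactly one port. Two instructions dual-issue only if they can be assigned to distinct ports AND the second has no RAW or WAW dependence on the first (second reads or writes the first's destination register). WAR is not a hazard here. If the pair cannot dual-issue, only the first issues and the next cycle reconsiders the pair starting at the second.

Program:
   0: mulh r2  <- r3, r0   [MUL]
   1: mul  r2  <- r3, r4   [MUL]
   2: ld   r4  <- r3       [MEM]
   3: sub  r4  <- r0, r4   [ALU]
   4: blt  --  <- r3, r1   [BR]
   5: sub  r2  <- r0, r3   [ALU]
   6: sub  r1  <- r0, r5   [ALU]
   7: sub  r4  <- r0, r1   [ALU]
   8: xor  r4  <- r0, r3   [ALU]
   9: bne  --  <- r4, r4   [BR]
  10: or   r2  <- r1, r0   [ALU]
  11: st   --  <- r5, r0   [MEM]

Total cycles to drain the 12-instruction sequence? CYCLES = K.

#0 head=0: mulh i0 no-port MUL/MUL
#1 head=1: mul ld i1+i2 2-wide
#2 head=3: sub blt i3+i4 2-wide
#3 head=5: sub sub i5+i6 2-wide
#4 head=7: sub i7 WAW r4
#5 head=8: xor i8 RAW r4
#6 head=9: bne or i9+i10 2-wide
#7 head=11: st i11 tail

CYCLES = 8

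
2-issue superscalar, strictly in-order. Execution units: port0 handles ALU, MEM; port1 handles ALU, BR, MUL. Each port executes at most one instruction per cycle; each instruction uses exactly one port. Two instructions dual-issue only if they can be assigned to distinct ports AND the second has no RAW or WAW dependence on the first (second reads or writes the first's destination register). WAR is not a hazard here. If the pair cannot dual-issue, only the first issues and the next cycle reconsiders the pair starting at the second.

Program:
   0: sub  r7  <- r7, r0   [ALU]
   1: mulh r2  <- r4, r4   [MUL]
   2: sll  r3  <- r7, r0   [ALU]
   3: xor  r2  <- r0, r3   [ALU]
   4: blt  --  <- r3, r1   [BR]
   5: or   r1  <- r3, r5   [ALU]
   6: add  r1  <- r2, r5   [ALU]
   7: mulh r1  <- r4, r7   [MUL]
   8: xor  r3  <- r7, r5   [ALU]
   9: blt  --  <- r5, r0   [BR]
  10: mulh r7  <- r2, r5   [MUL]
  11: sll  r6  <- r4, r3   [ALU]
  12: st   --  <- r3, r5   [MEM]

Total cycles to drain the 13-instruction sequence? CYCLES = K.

CYCLES = 9

  cy0 -> i0+i1 (sub+mulh) 2-wide
  cy1 -> i2 (sll) RAW r3
  cy2 -> i3+i4 (xor+blt) 2-wide
  cy3 -> i5 (or) WAW r1
  cy4 -> i6 (add) WAW r1
  cy5 -> i7+i8 (mulh+xor) 2-wide
  cy6 -> i9 (blt) no-port BR/MUL
  cy7 -> i10+i11 (mulh+sll) 2-wide
  cy8 -> i12 (st) tail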